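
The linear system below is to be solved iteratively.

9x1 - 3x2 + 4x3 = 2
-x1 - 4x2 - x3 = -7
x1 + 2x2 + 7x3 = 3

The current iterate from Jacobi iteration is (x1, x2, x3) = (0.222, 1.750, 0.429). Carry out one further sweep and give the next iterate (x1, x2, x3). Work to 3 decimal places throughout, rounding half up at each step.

(0.615, 1.587, -0.103)

One sweep:
  x1 = (2 - (-3)·1.750 - (4)·0.429) / (9) = 0.615
  x2 = (-7 - (-1)·0.222 - (-1)·0.429) / (-4) = 1.587
  x3 = (3 - (1)·0.222 - (2)·1.750) / (7) = -0.103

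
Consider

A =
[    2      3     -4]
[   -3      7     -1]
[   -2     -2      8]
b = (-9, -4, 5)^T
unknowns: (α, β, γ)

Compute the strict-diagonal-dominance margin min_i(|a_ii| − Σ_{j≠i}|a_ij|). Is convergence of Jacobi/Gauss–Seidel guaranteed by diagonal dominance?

-5

row 1: |2| − (3+4) = -5
row 2: |7| − (3+1) = 3
row 3: |8| − (2+2) = 4
minimum over rows = -5 → not strictly diagonally dominant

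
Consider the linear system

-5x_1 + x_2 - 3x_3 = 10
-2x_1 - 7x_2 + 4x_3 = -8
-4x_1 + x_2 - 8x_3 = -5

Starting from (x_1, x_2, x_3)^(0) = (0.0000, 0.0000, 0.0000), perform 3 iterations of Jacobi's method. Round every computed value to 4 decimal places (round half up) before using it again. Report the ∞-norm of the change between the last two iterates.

0.6949

Iteration 1:
  x_1 = (10 - (1)·0.0000 - (-3)·0.0000) / (-5) = -2.0000
  x_2 = (-8 - (-2)·0.0000 - (4)·0.0000) / (-7) = 1.1429
  x_3 = (-5 - (-4)·0.0000 - (1)·0.0000) / (-8) = 0.6250
Iteration 2:
  x_1 = (10 - (1)·1.1429 - (-3)·0.6250) / (-5) = -2.1464
  x_2 = (-8 - (-2)·-2.0000 - (4)·0.6250) / (-7) = 2.0714
  x_3 = (-5 - (-4)·-2.0000 - (1)·1.1429) / (-8) = 1.7679
Iteration 3:
  x_1 = (10 - (1)·2.0714 - (-3)·1.7679) / (-5) = -2.6465
  x_2 = (-8 - (-2)·-2.1464 - (4)·1.7679) / (-7) = 2.7663
  x_3 = (-5 - (-4)·-2.1464 - (1)·2.0714) / (-8) = 1.9571
Change: (-0.5001, 0.6949, 0.1892) → max |·| = 0.6949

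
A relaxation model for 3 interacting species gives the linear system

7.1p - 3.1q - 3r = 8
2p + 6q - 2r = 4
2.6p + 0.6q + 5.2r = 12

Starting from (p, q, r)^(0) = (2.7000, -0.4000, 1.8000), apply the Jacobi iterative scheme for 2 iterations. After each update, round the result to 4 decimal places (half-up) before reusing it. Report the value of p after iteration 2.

1.7110

Iteration 1:
  p = (8 - (-3.1)·-0.4000 - (-3)·1.8000) / (7.1) = 1.7127
  q = (4 - (2)·2.7000 - (-2)·1.8000) / (6) = 0.3667
  r = (12 - (2.6)·2.7000 - (0.6)·-0.4000) / (5.2) = 1.0038
Iteration 2:
  p = (8 - (-3.1)·0.3667 - (-3)·1.0038) / (7.1) = 1.7110
  q = (4 - (2)·1.7127 - (-2)·1.0038) / (6) = 0.4304
  r = (12 - (2.6)·1.7127 - (0.6)·0.3667) / (5.2) = 1.4090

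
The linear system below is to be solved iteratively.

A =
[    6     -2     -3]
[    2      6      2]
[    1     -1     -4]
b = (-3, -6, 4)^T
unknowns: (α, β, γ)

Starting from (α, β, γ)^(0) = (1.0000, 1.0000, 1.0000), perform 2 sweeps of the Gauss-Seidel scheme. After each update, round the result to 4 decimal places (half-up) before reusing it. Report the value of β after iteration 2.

-0.3950

Iteration 1:
  α = (-3 - (-2)·1.0000 - (-3)·1.0000) / (6) = 0.3333
  β = (-6 - (2)·0.3333 - (2)·1.0000) / (6) = -1.4444
  γ = (4 - (1)·0.3333 - (-1)·-1.4444) / (-4) = -0.5556
Iteration 2:
  α = (-3 - (-2)·-1.4444 - (-3)·-0.5556) / (6) = -1.2593
  β = (-6 - (2)·-1.2593 - (2)·-0.5556) / (6) = -0.3950
  γ = (4 - (1)·-1.2593 - (-1)·-0.3950) / (-4) = -1.2161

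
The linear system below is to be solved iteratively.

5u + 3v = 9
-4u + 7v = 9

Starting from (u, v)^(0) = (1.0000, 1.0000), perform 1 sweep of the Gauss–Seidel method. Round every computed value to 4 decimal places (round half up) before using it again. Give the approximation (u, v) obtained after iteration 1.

Iteration 1:
  u = (9 - (3)·1.0000) / (5) = 1.2000
  v = (9 - (-4)·1.2000) / (7) = 1.9714

(1.2000, 1.9714)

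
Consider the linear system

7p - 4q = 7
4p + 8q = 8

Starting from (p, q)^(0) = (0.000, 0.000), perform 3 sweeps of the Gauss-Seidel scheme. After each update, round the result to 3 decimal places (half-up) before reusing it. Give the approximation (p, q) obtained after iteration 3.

(1.204, 0.398)

Iteration 1:
  p = (7 - (-4)·0.000) / (7) = 1.000
  q = (8 - (4)·1.000) / (8) = 0.500
Iteration 2:
  p = (7 - (-4)·0.500) / (7) = 1.286
  q = (8 - (4)·1.286) / (8) = 0.357
Iteration 3:
  p = (7 - (-4)·0.357) / (7) = 1.204
  q = (8 - (4)·1.204) / (8) = 0.398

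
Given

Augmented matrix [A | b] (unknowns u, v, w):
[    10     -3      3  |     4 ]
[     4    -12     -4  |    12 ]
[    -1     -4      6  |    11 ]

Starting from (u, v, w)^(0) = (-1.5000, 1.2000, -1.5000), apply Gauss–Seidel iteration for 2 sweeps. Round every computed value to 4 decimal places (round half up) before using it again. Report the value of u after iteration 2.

Iteration 1:
  u = (4 - (-3)·1.2000 - (3)·-1.5000) / (10) = 1.2100
  v = (12 - (4)·1.2100 - (-4)·-1.5000) / (-12) = -0.0967
  w = (11 - (-1)·1.2100 - (-4)·-0.0967) / (6) = 1.9705
Iteration 2:
  u = (4 - (-3)·-0.0967 - (3)·1.9705) / (10) = -0.2202
  v = (12 - (4)·-0.2202 - (-4)·1.9705) / (-12) = -1.7302
  w = (11 - (-1)·-0.2202 - (-4)·-1.7302) / (6) = 0.6432

-0.2202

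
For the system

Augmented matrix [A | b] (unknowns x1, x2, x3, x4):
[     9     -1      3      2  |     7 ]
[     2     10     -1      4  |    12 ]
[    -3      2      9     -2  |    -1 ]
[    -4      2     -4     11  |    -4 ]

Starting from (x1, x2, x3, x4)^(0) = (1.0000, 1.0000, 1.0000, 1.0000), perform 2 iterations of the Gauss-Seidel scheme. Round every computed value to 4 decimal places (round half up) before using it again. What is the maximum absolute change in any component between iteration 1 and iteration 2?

0.6093

Iteration 1:
  x1 = (7 - (-1)·1.0000 - (3)·1.0000 - (2)·1.0000) / (9) = 0.3333
  x2 = (12 - (2)·0.3333 - (-1)·1.0000 - (4)·1.0000) / (10) = 0.8333
  x3 = (-1 - (-3)·0.3333 - (2)·0.8333 - (-2)·1.0000) / (9) = 0.0370
  x4 = (-4 - (-4)·0.3333 - (2)·0.8333 - (-4)·0.0370) / (11) = -0.3805
Iteration 2:
  x1 = (7 - (-1)·0.8333 - (3)·0.0370 - (2)·-0.3805) / (9) = 0.9426
  x2 = (12 - (2)·0.9426 - (-1)·0.0370 - (4)·-0.3805) / (10) = 1.1674
  x3 = (-1 - (-3)·0.9426 - (2)·1.1674 - (-2)·-0.3805) / (9) = -0.1409
  x4 = (-4 - (-4)·0.9426 - (2)·1.1674 - (-4)·-0.1409) / (11) = -0.2844
Change: (0.6093, 0.3341, -0.1779, 0.0961) → max |·| = 0.6093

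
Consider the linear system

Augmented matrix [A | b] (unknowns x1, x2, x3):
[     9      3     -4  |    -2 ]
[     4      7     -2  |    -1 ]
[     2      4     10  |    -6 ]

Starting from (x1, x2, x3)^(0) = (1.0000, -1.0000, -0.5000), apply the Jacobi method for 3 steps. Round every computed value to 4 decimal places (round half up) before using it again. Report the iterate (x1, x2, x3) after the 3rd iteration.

(-0.2621, -0.1447, -0.4997)

Iteration 1:
  x1 = (-2 - (3)·-1.0000 - (-4)·-0.5000) / (9) = -0.1111
  x2 = (-1 - (4)·1.0000 - (-2)·-0.5000) / (7) = -0.8571
  x3 = (-6 - (2)·1.0000 - (4)·-1.0000) / (10) = -0.4000
Iteration 2:
  x1 = (-2 - (3)·-0.8571 - (-4)·-0.4000) / (9) = -0.1143
  x2 = (-1 - (4)·-0.1111 - (-2)·-0.4000) / (7) = -0.1937
  x3 = (-6 - (2)·-0.1111 - (4)·-0.8571) / (10) = -0.2349
Iteration 3:
  x1 = (-2 - (3)·-0.1937 - (-4)·-0.2349) / (9) = -0.2621
  x2 = (-1 - (4)·-0.1143 - (-2)·-0.2349) / (7) = -0.1447
  x3 = (-6 - (2)·-0.1143 - (4)·-0.1937) / (10) = -0.4997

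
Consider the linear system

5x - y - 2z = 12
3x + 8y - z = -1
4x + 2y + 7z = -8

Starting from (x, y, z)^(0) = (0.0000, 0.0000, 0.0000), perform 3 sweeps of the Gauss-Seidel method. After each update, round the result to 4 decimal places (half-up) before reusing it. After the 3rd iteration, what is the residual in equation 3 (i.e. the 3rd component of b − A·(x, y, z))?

0.0001

Iteration 1:
  x = (12 - (-1)·0.0000 - (-2)·0.0000) / (5) = 2.4000
  y = (-1 - (3)·2.4000 - (-1)·0.0000) / (8) = -1.0250
  z = (-8 - (4)·2.4000 - (2)·-1.0250) / (7) = -2.2214
Iteration 2:
  x = (12 - (-1)·-1.0250 - (-2)·-2.2214) / (5) = 1.3064
  y = (-1 - (3)·1.3064 - (-1)·-2.2214) / (8) = -0.8926
  z = (-8 - (4)·1.3064 - (2)·-0.8926) / (7) = -1.6343
Iteration 3:
  x = (12 - (-1)·-0.8926 - (-2)·-1.6343) / (5) = 1.5678
  y = (-1 - (3)·1.5678 - (-1)·-1.6343) / (8) = -0.9172
  z = (-8 - (4)·1.5678 - (2)·-0.9172) / (7) = -1.7767
Residual b − A·x = (-0.3096, -0.1425, 0.0001)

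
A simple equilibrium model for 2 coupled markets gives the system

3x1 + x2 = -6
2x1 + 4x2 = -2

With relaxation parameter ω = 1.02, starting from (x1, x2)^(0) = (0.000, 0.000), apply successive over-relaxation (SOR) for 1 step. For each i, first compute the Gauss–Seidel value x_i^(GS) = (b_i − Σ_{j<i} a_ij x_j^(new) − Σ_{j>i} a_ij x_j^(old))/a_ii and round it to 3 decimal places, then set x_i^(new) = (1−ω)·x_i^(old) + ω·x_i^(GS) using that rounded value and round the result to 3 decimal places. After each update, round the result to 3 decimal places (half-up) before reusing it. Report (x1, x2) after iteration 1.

(-2.040, 0.530)

Iteration 1:
  x1: GS value = (-6 - (1)·0.000) / (3) = -2.000;  x1 ← (1−ω)·0.000 + ω·-2.000 = -2.040
  x2: GS value = (-2 - (2)·-2.040) / (4) = 0.520;  x2 ← (1−ω)·0.000 + ω·0.520 = 0.530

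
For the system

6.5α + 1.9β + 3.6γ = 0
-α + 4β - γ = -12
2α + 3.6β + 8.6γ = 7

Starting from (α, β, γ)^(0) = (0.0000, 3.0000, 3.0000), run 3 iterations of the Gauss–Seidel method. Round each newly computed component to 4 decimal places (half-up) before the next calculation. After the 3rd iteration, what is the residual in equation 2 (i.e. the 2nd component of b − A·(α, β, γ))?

Iteration 1:
  α = (0 - (1.9)·3.0000 - (3.6)·3.0000) / (6.5) = -2.5385
  β = (-12 - (-1)·-2.5385 - (-1)·3.0000) / (4) = -2.8846
  γ = (7 - (2)·-2.5385 - (3.6)·-2.8846) / (8.6) = 2.6118
Iteration 2:
  α = (0 - (1.9)·-2.8846 - (3.6)·2.6118) / (6.5) = -0.6033
  β = (-12 - (-1)·-0.6033 - (-1)·2.6118) / (4) = -2.4979
  γ = (7 - (2)·-0.6033 - (3.6)·-2.4979) / (8.6) = 1.9999
Iteration 3:
  α = (0 - (1.9)·-2.4979 - (3.6)·1.9999) / (6.5) = -0.3775
  β = (-12 - (-1)·-0.3775 - (-1)·1.9999) / (4) = -2.5944
  γ = (7 - (2)·-0.3775 - (3.6)·-2.5944) / (8.6) = 1.9878
Residual b − A·x = (0.2270, -0.0121, -0.0002)

-0.0121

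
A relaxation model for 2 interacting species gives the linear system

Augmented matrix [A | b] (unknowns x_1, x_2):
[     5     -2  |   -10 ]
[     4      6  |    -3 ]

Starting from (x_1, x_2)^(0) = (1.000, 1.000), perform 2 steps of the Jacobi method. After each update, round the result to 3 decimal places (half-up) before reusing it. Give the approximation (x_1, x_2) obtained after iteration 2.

(-2.467, 0.567)

Iteration 1:
  x_1 = (-10 - (-2)·1.000) / (5) = -1.600
  x_2 = (-3 - (4)·1.000) / (6) = -1.167
Iteration 2:
  x_1 = (-10 - (-2)·-1.167) / (5) = -2.467
  x_2 = (-3 - (4)·-1.600) / (6) = 0.567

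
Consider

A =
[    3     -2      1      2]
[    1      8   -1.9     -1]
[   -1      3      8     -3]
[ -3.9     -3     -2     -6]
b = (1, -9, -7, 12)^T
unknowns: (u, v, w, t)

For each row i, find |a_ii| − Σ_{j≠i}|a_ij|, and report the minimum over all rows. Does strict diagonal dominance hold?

-2.9

row 1: |3| − (2+1+2) = -2
row 2: |8| − (1+1.9+1) = 4.1
row 3: |8| − (1+3+3) = 1
row 4: |-6| − (3.9+3+2) = -2.9
minimum over rows = -2.9 → not strictly diagonally dominant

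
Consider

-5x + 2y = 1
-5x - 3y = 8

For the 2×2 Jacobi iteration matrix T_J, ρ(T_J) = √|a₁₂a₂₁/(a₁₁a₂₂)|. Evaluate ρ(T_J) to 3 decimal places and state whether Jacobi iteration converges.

a₁₂a₂₁/(a₁₁a₂₂) = (2)·(-5) / ((-5)·(-3)) = -0.666667
ρ = √|-0.666667| = √0.666667 = 0.816
ρ < 1, so Jacobi converges

0.816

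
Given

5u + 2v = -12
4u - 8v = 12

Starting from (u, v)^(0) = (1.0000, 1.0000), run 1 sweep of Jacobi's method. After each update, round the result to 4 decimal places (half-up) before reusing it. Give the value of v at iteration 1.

Iteration 1:
  u = (-12 - (2)·1.0000) / (5) = -2.8000
  v = (12 - (4)·1.0000) / (-8) = -1.0000

-1.0000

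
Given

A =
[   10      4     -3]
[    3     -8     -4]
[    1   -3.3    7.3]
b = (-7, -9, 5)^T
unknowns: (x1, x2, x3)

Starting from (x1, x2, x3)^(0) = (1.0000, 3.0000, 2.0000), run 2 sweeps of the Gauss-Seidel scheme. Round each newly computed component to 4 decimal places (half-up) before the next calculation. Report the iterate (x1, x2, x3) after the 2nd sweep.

(-0.3453, 0.6460, 1.0243)

Iteration 1:
  x1 = (-7 - (4)·3.0000 - (-3)·2.0000) / (10) = -1.3000
  x2 = (-9 - (3)·-1.3000 - (-4)·2.0000) / (-8) = -0.3625
  x3 = (5 - (1)·-1.3000 - (-3.3)·-0.3625) / (7.3) = 0.6991
Iteration 2:
  x1 = (-7 - (4)·-0.3625 - (-3)·0.6991) / (10) = -0.3453
  x2 = (-9 - (3)·-0.3453 - (-4)·0.6991) / (-8) = 0.6460
  x3 = (5 - (1)·-0.3453 - (-3.3)·0.6460) / (7.3) = 1.0243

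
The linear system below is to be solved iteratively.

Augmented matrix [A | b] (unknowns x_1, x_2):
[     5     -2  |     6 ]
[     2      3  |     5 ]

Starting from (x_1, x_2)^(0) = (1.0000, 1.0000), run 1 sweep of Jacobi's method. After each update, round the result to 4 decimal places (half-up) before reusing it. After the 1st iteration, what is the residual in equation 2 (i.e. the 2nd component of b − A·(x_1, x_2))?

Iteration 1:
  x_1 = (6 - (-2)·1.0000) / (5) = 1.6000
  x_2 = (5 - (2)·1.0000) / (3) = 1.0000
Residual b − A·x = (0.0000, -1.2000)

-1.2000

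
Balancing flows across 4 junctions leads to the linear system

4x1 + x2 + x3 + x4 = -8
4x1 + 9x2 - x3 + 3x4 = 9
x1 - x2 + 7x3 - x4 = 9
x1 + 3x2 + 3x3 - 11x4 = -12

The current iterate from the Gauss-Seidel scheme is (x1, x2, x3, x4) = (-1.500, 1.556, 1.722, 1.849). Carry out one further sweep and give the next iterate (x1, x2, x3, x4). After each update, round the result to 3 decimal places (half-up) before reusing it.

One sweep:
  x1 = (-8 - (1)·1.556 - (1)·1.722 - (1)·1.849) / (4) = -3.282
  x2 = (9 - (4)·-3.282 - (-1)·1.722 - (3)·1.849) / (9) = 2.034
  x3 = (9 - (1)·-3.282 - (-1)·2.034 - (-1)·1.849) / (7) = 2.309
  x4 = (-12 - (1)·-3.282 - (3)·2.034 - (3)·2.309) / (-11) = 1.977

(-3.282, 2.034, 2.309, 1.977)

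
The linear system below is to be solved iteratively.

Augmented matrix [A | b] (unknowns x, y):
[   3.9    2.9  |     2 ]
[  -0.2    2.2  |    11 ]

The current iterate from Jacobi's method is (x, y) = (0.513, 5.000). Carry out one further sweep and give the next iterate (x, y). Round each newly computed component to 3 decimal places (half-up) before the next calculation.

(-3.205, 5.047)

One sweep:
  x = (2 - (2.9)·5.000) / (3.9) = -3.205
  y = (11 - (-0.2)·0.513) / (2.2) = 5.047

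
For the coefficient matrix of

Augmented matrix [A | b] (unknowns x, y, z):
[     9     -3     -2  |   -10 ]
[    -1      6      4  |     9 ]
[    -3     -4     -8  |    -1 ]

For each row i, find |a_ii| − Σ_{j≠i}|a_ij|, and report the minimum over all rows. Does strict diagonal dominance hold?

row 1: |9| − (3+2) = 4
row 2: |6| − (1+4) = 1
row 3: |-8| − (3+4) = 1
minimum over rows = 1 → strictly diagonally dominant (convergence guaranteed)

1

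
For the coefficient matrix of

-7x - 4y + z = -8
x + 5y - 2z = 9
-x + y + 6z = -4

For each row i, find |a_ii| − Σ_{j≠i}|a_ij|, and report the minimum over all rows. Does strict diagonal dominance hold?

row 1: |-7| − (4+1) = 2
row 2: |5| − (1+2) = 2
row 3: |6| − (1+1) = 4
minimum over rows = 2 → strictly diagonally dominant (convergence guaranteed)

2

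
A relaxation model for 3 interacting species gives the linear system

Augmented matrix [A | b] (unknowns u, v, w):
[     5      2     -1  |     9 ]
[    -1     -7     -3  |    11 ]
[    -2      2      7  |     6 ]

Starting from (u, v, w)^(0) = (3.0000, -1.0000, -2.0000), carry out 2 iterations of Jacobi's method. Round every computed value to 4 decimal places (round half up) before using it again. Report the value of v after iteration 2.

-2.6857

Iteration 1:
  u = (9 - (2)·-1.0000 - (-1)·-2.0000) / (5) = 1.8000
  v = (11 - (-1)·3.0000 - (-3)·-2.0000) / (-7) = -1.1429
  w = (6 - (-2)·3.0000 - (2)·-1.0000) / (7) = 2.0000
Iteration 2:
  u = (9 - (2)·-1.1429 - (-1)·2.0000) / (5) = 2.6572
  v = (11 - (-1)·1.8000 - (-3)·2.0000) / (-7) = -2.6857
  w = (6 - (-2)·1.8000 - (2)·-1.1429) / (7) = 1.6980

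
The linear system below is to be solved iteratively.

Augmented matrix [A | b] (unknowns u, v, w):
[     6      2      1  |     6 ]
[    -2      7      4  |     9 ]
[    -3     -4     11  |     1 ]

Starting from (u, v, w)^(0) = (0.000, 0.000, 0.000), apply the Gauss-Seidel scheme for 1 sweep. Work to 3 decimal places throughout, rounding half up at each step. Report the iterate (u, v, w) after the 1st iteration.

Iteration 1:
  u = (6 - (2)·0.000 - (1)·0.000) / (6) = 1.000
  v = (9 - (-2)·1.000 - (4)·0.000) / (7) = 1.571
  w = (1 - (-3)·1.000 - (-4)·1.571) / (11) = 0.935

(1.000, 1.571, 0.935)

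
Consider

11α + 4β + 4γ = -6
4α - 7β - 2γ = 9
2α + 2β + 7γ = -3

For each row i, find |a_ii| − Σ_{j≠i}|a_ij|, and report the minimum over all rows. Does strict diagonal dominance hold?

row 1: |11| − (4+4) = 3
row 2: |-7| − (4+2) = 1
row 3: |7| − (2+2) = 3
minimum over rows = 1 → strictly diagonally dominant (convergence guaranteed)

1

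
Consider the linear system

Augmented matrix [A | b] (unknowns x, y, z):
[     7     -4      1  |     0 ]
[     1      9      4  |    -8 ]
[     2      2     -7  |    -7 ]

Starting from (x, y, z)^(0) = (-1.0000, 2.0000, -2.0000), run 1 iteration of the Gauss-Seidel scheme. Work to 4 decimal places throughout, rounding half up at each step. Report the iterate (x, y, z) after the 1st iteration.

(1.4286, -0.1587, 1.3628)

Iteration 1:
  x = (0 - (-4)·2.0000 - (1)·-2.0000) / (7) = 1.4286
  y = (-8 - (1)·1.4286 - (4)·-2.0000) / (9) = -0.1587
  z = (-7 - (2)·1.4286 - (2)·-0.1587) / (-7) = 1.3628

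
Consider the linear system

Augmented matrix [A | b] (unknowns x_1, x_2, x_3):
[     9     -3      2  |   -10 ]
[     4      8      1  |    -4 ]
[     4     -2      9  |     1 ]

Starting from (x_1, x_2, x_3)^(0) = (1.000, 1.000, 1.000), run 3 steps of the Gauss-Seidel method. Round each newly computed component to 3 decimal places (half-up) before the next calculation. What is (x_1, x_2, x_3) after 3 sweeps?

Iteration 1:
  x_1 = (-10 - (-3)·1.000 - (2)·1.000) / (9) = -1.000
  x_2 = (-4 - (4)·-1.000 - (1)·1.000) / (8) = -0.125
  x_3 = (1 - (4)·-1.000 - (-2)·-0.125) / (9) = 0.528
Iteration 2:
  x_1 = (-10 - (-3)·-0.125 - (2)·0.528) / (9) = -1.270
  x_2 = (-4 - (4)·-1.270 - (1)·0.528) / (8) = 0.069
  x_3 = (1 - (4)·-1.270 - (-2)·0.069) / (9) = 0.691
Iteration 3:
  x_1 = (-10 - (-3)·0.069 - (2)·0.691) / (9) = -1.242
  x_2 = (-4 - (4)·-1.242 - (1)·0.691) / (8) = 0.035
  x_3 = (1 - (4)·-1.242 - (-2)·0.035) / (9) = 0.671

(-1.242, 0.035, 0.671)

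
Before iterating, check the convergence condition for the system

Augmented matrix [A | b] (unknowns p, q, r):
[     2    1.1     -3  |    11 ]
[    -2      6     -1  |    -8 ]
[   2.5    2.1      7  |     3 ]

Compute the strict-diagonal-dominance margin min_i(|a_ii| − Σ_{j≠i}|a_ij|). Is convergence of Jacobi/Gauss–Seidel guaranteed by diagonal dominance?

row 1: |2| − (1.1+3) = -2.1
row 2: |6| − (2+1) = 3
row 3: |7| − (2.5+2.1) = 2.4
minimum over rows = -2.1 → not strictly diagonally dominant

-2.1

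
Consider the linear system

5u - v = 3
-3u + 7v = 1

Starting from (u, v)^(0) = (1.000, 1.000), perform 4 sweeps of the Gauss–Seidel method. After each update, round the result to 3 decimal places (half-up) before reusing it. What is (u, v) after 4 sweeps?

(0.688, 0.438)

Iteration 1:
  u = (3 - (-1)·1.000) / (5) = 0.800
  v = (1 - (-3)·0.800) / (7) = 0.486
Iteration 2:
  u = (3 - (-1)·0.486) / (5) = 0.697
  v = (1 - (-3)·0.697) / (7) = 0.442
Iteration 3:
  u = (3 - (-1)·0.442) / (5) = 0.688
  v = (1 - (-3)·0.688) / (7) = 0.438
Iteration 4:
  u = (3 - (-1)·0.438) / (5) = 0.688
  v = (1 - (-3)·0.688) / (7) = 0.438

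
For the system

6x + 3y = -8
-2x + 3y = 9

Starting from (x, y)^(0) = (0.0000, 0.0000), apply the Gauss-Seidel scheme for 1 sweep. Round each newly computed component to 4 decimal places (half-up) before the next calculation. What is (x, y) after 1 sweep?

(-1.3333, 2.1111)

Iteration 1:
  x = (-8 - (3)·0.0000) / (6) = -1.3333
  y = (9 - (-2)·-1.3333) / (3) = 2.1111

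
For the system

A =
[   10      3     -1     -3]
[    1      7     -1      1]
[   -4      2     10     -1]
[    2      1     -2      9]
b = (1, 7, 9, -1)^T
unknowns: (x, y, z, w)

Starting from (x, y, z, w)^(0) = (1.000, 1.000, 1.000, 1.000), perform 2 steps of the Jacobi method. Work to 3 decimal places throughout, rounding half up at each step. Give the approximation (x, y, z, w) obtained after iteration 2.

(-0.104, 1.175, 0.786, 0.016)

Iteration 1:
  x = (1 - (3)·1.000 - (-1)·1.000 - (-3)·1.000) / (10) = 0.200
  y = (7 - (1)·1.000 - (-1)·1.000 - (1)·1.000) / (7) = 0.857
  z = (9 - (-4)·1.000 - (2)·1.000 - (-1)·1.000) / (10) = 1.200
  w = (-1 - (2)·1.000 - (1)·1.000 - (-2)·1.000) / (9) = -0.222
Iteration 2:
  x = (1 - (3)·0.857 - (-1)·1.200 - (-3)·-0.222) / (10) = -0.104
  y = (7 - (1)·0.200 - (-1)·1.200 - (1)·-0.222) / (7) = 1.175
  z = (9 - (-4)·0.200 - (2)·0.857 - (-1)·-0.222) / (10) = 0.786
  w = (-1 - (2)·0.200 - (1)·0.857 - (-2)·1.200) / (9) = 0.016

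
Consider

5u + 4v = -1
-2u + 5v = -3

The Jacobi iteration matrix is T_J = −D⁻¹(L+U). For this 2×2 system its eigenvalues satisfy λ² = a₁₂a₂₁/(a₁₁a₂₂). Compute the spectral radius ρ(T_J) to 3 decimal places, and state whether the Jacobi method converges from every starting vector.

0.566

a₁₂a₂₁/(a₁₁a₂₂) = (4)·(-2) / ((5)·(5)) = -0.320000
ρ = √|-0.320000| = √0.320000 = 0.566
ρ < 1, so Jacobi converges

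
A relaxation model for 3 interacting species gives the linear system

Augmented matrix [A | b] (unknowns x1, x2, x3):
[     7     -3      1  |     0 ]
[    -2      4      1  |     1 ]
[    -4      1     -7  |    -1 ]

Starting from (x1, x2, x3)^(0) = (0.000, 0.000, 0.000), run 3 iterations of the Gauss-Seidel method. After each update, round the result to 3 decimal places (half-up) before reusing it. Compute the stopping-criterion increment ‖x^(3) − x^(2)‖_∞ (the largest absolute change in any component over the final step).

0.015

Iteration 1:
  x1 = (0 - (-3)·0.000 - (1)·0.000) / (7) = 0.000
  x2 = (1 - (-2)·0.000 - (1)·0.000) / (4) = 0.250
  x3 = (-1 - (-4)·0.000 - (1)·0.250) / (-7) = 0.179
Iteration 2:
  x1 = (0 - (-3)·0.250 - (1)·0.179) / (7) = 0.082
  x2 = (1 - (-2)·0.082 - (1)·0.179) / (4) = 0.246
  x3 = (-1 - (-4)·0.082 - (1)·0.246) / (-7) = 0.131
Iteration 3:
  x1 = (0 - (-3)·0.246 - (1)·0.131) / (7) = 0.087
  x2 = (1 - (-2)·0.087 - (1)·0.131) / (4) = 0.261
  x3 = (-1 - (-4)·0.087 - (1)·0.261) / (-7) = 0.130
Change: (0.005, 0.015, -0.001) → max |·| = 0.015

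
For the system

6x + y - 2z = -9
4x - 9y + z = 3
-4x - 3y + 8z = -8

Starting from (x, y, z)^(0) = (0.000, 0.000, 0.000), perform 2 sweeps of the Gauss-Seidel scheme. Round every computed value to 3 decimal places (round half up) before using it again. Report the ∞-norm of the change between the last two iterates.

Iteration 1:
  x = (-9 - (1)·0.000 - (-2)·0.000) / (6) = -1.500
  y = (3 - (4)·-1.500 - (1)·0.000) / (-9) = -1.000
  z = (-8 - (-4)·-1.500 - (-3)·-1.000) / (8) = -2.125
Iteration 2:
  x = (-9 - (1)·-1.000 - (-2)·-2.125) / (6) = -2.042
  y = (3 - (4)·-2.042 - (1)·-2.125) / (-9) = -1.477
  z = (-8 - (-4)·-2.042 - (-3)·-1.477) / (8) = -2.575
Change: (-0.542, -0.477, -0.450) → max |·| = 0.542

0.542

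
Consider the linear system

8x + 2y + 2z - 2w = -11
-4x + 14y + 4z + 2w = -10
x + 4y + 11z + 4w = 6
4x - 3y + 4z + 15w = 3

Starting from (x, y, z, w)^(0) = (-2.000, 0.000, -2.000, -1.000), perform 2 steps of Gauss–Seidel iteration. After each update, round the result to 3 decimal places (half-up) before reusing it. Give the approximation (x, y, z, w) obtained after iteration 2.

Iteration 1:
  x = (-11 - (2)·0.000 - (2)·-2.000 - (-2)·-1.000) / (8) = -1.125
  y = (-10 - (-4)·-1.125 - (4)·-2.000 - (2)·-1.000) / (14) = -0.321
  z = (6 - (1)·-1.125 - (4)·-0.321 - (4)·-1.000) / (11) = 1.128
  w = (3 - (4)·-1.125 - (-3)·-0.321 - (4)·1.128) / (15) = 0.135
Iteration 2:
  x = (-11 - (2)·-0.321 - (2)·1.128 - (-2)·0.135) / (8) = -1.543
  y = (-10 - (-4)·-1.543 - (4)·1.128 - (2)·0.135) / (14) = -1.497
  z = (6 - (1)·-1.543 - (4)·-1.497 - (4)·0.135) / (11) = 1.181
  w = (3 - (4)·-1.543 - (-3)·-1.497 - (4)·1.181) / (15) = -0.003

(-1.543, -1.497, 1.181, -0.003)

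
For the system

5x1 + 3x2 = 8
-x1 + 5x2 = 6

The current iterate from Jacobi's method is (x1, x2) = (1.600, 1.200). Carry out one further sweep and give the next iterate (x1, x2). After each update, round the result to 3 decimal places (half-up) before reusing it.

(0.880, 1.520)

One sweep:
  x1 = (8 - (3)·1.200) / (5) = 0.880
  x2 = (6 - (-1)·1.600) / (5) = 1.520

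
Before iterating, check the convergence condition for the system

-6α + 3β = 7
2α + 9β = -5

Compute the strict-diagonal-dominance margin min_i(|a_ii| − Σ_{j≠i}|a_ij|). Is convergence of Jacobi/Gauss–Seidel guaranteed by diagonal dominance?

3

row 1: |-6| − (3) = 3
row 2: |9| − (2) = 7
minimum over rows = 3 → strictly diagonally dominant (convergence guaranteed)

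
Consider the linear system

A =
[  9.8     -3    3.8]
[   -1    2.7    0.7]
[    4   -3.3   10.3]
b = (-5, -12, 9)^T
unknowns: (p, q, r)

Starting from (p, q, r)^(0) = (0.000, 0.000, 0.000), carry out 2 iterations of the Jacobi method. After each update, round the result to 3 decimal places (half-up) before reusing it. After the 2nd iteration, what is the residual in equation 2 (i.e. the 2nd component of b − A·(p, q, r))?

-0.842

Iteration 1:
  p = (-5 - (-3)·0.000 - (3.8)·0.000) / (9.8) = -0.510
  q = (-12 - (-1)·0.000 - (0.7)·0.000) / (2.7) = -4.444
  r = (9 - (4)·0.000 - (-3.3)·0.000) / (10.3) = 0.874
Iteration 2:
  p = (-5 - (-3)·-4.444 - (3.8)·0.874) / (9.8) = -2.210
  q = (-12 - (-1)·-0.510 - (0.7)·0.874) / (2.7) = -4.860
  r = (9 - (4)·-0.510 - (-3.3)·-4.444) / (10.3) = -0.352
Residual b − A·x = (3.416, -0.842, 5.428)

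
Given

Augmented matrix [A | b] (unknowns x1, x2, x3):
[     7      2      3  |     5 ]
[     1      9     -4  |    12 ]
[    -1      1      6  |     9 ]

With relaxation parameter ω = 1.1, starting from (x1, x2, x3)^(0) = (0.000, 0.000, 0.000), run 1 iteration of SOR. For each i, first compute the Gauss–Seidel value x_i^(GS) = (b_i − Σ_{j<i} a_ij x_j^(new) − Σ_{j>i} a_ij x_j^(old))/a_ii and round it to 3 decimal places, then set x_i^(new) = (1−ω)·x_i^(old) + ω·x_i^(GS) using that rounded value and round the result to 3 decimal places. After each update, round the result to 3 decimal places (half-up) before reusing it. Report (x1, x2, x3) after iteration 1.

Iteration 1:
  x1: GS value = (5 - (2)·0.000 - (3)·0.000) / (7) = 0.714;  x1 ← (1−ω)·0.000 + ω·0.714 = 0.785
  x2: GS value = (12 - (1)·0.785 - (-4)·0.000) / (9) = 1.246;  x2 ← (1−ω)·0.000 + ω·1.246 = 1.371
  x3: GS value = (9 - (-1)·0.785 - (1)·1.371) / (6) = 1.402;  x3 ← (1−ω)·0.000 + ω·1.402 = 1.542

(0.785, 1.371, 1.542)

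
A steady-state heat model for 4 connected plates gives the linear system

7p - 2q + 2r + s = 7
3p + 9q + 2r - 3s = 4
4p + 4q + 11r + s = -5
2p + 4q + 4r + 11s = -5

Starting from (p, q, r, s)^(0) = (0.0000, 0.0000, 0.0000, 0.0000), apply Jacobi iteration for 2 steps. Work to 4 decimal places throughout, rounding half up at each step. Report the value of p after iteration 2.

1.3218

Iteration 1:
  p = (7 - (-2)·0.0000 - (2)·0.0000 - (1)·0.0000) / (7) = 1.0000
  q = (4 - (3)·0.0000 - (2)·0.0000 - (-3)·0.0000) / (9) = 0.4444
  r = (-5 - (4)·0.0000 - (4)·0.0000 - (1)·0.0000) / (11) = -0.4545
  s = (-5 - (2)·0.0000 - (4)·0.0000 - (4)·0.0000) / (11) = -0.4545
Iteration 2:
  p = (7 - (-2)·0.4444 - (2)·-0.4545 - (1)·-0.4545) / (7) = 1.3218
  q = (4 - (3)·1.0000 - (2)·-0.4545 - (-3)·-0.4545) / (9) = 0.0606
  r = (-5 - (4)·1.0000 - (4)·0.4444 - (1)·-0.4545) / (11) = -0.9385
  s = (-5 - (2)·1.0000 - (4)·0.4444 - (4)·-0.4545) / (11) = -0.6327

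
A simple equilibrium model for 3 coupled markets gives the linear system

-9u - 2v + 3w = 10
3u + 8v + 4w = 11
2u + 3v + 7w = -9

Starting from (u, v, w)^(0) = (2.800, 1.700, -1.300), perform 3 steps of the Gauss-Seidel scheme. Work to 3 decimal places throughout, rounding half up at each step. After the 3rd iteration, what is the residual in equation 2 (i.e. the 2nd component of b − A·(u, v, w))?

Iteration 1:
  u = (10 - (-2)·1.700 - (3)·-1.300) / (-9) = -1.922
  v = (11 - (3)·-1.922 - (4)·-1.300) / (8) = 2.746
  w = (-9 - (2)·-1.922 - (3)·2.746) / (7) = -1.913
Iteration 2:
  u = (10 - (-2)·2.746 - (3)·-1.913) / (-9) = -2.359
  v = (11 - (3)·-2.359 - (4)·-1.913) / (8) = 3.216
  w = (-9 - (2)·-2.359 - (3)·3.216) / (7) = -1.990
Iteration 3:
  u = (10 - (-2)·3.216 - (3)·-1.990) / (-9) = -2.489
  v = (11 - (3)·-2.489 - (4)·-1.990) / (8) = 3.303
  w = (-9 - (2)·-2.489 - (3)·3.303) / (7) = -1.990
Residual b − A·x = (0.175, 0.003, -0.001)

0.003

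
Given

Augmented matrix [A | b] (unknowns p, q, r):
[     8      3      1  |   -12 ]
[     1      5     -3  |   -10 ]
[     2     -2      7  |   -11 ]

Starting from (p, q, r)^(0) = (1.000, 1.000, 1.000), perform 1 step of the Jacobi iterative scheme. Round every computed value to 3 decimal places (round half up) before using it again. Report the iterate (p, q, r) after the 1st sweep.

Iteration 1:
  p = (-12 - (3)·1.000 - (1)·1.000) / (8) = -2.000
  q = (-10 - (1)·1.000 - (-3)·1.000) / (5) = -1.600
  r = (-11 - (2)·1.000 - (-2)·1.000) / (7) = -1.571

(-2.000, -1.600, -1.571)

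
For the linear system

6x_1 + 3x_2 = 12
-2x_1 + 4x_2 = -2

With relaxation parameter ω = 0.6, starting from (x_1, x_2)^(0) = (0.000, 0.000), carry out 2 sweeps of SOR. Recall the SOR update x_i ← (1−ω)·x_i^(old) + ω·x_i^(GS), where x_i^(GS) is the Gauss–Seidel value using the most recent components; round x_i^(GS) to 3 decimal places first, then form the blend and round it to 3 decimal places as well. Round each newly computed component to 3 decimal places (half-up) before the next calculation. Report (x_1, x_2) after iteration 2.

(1.662, 0.223)

Iteration 1:
  x_1: GS value = (12 - (3)·0.000) / (6) = 2.000;  x_1 ← (1−ω)·0.000 + ω·2.000 = 1.200
  x_2: GS value = (-2 - (-2)·1.200) / (4) = 0.100;  x_2 ← (1−ω)·0.000 + ω·0.100 = 0.060
Iteration 2:
  x_1: GS value = (12 - (3)·0.060) / (6) = 1.970;  x_1 ← (1−ω)·1.200 + ω·1.970 = 1.662
  x_2: GS value = (-2 - (-2)·1.662) / (4) = 0.331;  x_2 ← (1−ω)·0.060 + ω·0.331 = 0.223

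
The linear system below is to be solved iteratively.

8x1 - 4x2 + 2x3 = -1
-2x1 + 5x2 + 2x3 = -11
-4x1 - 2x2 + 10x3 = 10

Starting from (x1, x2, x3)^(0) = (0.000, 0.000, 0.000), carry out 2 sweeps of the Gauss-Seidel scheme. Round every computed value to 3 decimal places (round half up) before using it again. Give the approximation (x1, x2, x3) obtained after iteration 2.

(-1.375, -2.950, -0.140)

Iteration 1:
  x1 = (-1 - (-4)·0.000 - (2)·0.000) / (8) = -0.125
  x2 = (-11 - (-2)·-0.125 - (2)·0.000) / (5) = -2.250
  x3 = (10 - (-4)·-0.125 - (-2)·-2.250) / (10) = 0.500
Iteration 2:
  x1 = (-1 - (-4)·-2.250 - (2)·0.500) / (8) = -1.375
  x2 = (-11 - (-2)·-1.375 - (2)·0.500) / (5) = -2.950
  x3 = (10 - (-4)·-1.375 - (-2)·-2.950) / (10) = -0.140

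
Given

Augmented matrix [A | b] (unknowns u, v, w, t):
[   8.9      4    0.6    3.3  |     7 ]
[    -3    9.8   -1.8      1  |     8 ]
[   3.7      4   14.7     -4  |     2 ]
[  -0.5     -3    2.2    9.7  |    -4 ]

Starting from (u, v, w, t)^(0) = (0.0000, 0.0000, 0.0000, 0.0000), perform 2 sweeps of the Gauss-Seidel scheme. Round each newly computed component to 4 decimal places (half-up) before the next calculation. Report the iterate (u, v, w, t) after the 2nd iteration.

Iteration 1:
  u = (7 - (4)·0.0000 - (0.6)·0.0000 - (3.3)·0.0000) / (8.9) = 0.7865
  v = (8 - (-3)·0.7865 - (-1.8)·0.0000 - (1)·0.0000) / (9.8) = 1.0571
  w = (2 - (3.7)·0.7865 - (4)·1.0571 - (-4)·0.0000) / (14.7) = -0.3496
  t = (-4 - (-0.5)·0.7865 - (-3)·1.0571 - (2.2)·-0.3496) / (9.7) = 0.0344
Iteration 2:
  u = (7 - (4)·1.0571 - (0.6)·-0.3496 - (3.3)·0.0344) / (8.9) = 0.3222
  v = (8 - (-3)·0.3222 - (-1.8)·-0.3496 - (1)·0.0344) / (9.8) = 0.8472
  w = (2 - (3.7)·0.3222 - (4)·0.8472 - (-4)·0.0344) / (14.7) = -0.1662
  t = (-4 - (-0.5)·0.3222 - (-3)·0.8472 - (2.2)·-0.1662) / (9.7) = -0.0960

(0.3222, 0.8472, -0.1662, -0.0960)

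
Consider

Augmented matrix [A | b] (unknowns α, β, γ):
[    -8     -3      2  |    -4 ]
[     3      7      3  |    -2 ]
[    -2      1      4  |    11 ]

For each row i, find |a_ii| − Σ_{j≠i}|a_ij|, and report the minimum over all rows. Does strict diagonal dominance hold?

row 1: |-8| − (3+2) = 3
row 2: |7| − (3+3) = 1
row 3: |4| − (2+1) = 1
minimum over rows = 1 → strictly diagonally dominant (convergence guaranteed)

1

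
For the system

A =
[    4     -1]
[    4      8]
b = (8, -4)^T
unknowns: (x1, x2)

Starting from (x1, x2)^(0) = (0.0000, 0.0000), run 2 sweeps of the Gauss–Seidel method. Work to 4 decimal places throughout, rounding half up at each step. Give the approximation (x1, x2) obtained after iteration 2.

(1.6250, -1.3125)

Iteration 1:
  x1 = (8 - (-1)·0.0000) / (4) = 2.0000
  x2 = (-4 - (4)·2.0000) / (8) = -1.5000
Iteration 2:
  x1 = (8 - (-1)·-1.5000) / (4) = 1.6250
  x2 = (-4 - (4)·1.6250) / (8) = -1.3125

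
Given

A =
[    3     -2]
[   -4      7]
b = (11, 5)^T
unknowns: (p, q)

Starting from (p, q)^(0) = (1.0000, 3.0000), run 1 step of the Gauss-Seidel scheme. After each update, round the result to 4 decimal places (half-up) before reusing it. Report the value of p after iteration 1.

5.6667

Iteration 1:
  p = (11 - (-2)·3.0000) / (3) = 5.6667
  q = (5 - (-4)·5.6667) / (7) = 3.9524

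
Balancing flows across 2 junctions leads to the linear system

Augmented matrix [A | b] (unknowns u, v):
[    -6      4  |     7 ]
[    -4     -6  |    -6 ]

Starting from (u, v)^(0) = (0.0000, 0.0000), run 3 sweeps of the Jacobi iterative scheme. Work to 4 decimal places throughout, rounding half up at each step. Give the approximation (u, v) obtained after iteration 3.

Iteration 1:
  u = (7 - (4)·0.0000) / (-6) = -1.1667
  v = (-6 - (-4)·0.0000) / (-6) = 1.0000
Iteration 2:
  u = (7 - (4)·1.0000) / (-6) = -0.5000
  v = (-6 - (-4)·-1.1667) / (-6) = 1.7778
Iteration 3:
  u = (7 - (4)·1.7778) / (-6) = 0.0185
  v = (-6 - (-4)·-0.5000) / (-6) = 1.3333

(0.0185, 1.3333)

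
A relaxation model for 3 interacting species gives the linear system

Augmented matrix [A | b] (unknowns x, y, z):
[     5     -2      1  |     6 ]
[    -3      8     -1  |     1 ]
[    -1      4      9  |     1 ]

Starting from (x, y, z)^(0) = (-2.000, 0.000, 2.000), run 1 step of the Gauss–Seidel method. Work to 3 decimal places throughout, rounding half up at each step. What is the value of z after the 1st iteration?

-0.100

Iteration 1:
  x = (6 - (-2)·0.000 - (1)·2.000) / (5) = 0.800
  y = (1 - (-3)·0.800 - (-1)·2.000) / (8) = 0.675
  z = (1 - (-1)·0.800 - (4)·0.675) / (9) = -0.100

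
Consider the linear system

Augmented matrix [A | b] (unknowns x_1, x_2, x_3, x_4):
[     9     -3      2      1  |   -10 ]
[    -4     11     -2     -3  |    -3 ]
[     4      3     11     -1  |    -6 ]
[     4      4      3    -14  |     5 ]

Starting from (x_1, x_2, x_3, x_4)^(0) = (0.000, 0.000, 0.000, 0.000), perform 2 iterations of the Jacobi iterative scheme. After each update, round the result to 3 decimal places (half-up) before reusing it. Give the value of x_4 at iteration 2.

Iteration 1:
  x_1 = (-10 - (-3)·0.000 - (2)·0.000 - (1)·0.000) / (9) = -1.111
  x_2 = (-3 - (-4)·0.000 - (-2)·0.000 - (-3)·0.000) / (11) = -0.273
  x_3 = (-6 - (4)·0.000 - (3)·0.000 - (-1)·0.000) / (11) = -0.545
  x_4 = (5 - (4)·0.000 - (4)·0.000 - (3)·0.000) / (-14) = -0.357
Iteration 2:
  x_1 = (-10 - (-3)·-0.273 - (2)·-0.545 - (1)·-0.357) / (9) = -1.041
  x_2 = (-3 - (-4)·-1.111 - (-2)·-0.545 - (-3)·-0.357) / (11) = -0.873
  x_3 = (-6 - (4)·-1.111 - (3)·-0.273 - (-1)·-0.357) / (11) = -0.099
  x_4 = (5 - (4)·-1.111 - (4)·-0.273 - (3)·-0.545) / (-14) = -0.869

-0.869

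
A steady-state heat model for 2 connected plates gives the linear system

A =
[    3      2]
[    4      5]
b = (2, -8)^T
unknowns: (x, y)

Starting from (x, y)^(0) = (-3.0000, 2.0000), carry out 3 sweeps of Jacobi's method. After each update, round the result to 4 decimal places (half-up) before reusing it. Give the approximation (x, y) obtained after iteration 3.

Iteration 1:
  x = (2 - (2)·2.0000) / (3) = -0.6667
  y = (-8 - (4)·-3.0000) / (5) = 0.8000
Iteration 2:
  x = (2 - (2)·0.8000) / (3) = 0.1333
  y = (-8 - (4)·-0.6667) / (5) = -1.0666
Iteration 3:
  x = (2 - (2)·-1.0666) / (3) = 1.3777
  y = (-8 - (4)·0.1333) / (5) = -1.7066

(1.3777, -1.7066)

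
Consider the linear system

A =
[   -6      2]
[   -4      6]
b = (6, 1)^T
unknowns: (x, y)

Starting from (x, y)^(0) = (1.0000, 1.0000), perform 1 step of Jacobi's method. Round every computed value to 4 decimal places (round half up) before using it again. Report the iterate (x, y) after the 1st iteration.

(-0.6667, 0.8333)

Iteration 1:
  x = (6 - (2)·1.0000) / (-6) = -0.6667
  y = (1 - (-4)·1.0000) / (6) = 0.8333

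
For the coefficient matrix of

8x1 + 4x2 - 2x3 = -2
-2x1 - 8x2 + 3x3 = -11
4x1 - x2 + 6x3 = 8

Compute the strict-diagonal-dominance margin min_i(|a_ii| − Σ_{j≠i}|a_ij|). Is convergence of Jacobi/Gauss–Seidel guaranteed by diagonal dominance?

row 1: |8| − (4+2) = 2
row 2: |-8| − (2+3) = 3
row 3: |6| − (4+1) = 1
minimum over rows = 1 → strictly diagonally dominant (convergence guaranteed)

1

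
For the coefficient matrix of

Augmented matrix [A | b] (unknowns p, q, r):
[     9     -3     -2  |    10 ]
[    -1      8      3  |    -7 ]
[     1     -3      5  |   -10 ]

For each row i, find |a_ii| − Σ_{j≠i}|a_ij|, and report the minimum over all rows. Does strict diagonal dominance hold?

row 1: |9| − (3+2) = 4
row 2: |8| − (1+3) = 4
row 3: |5| − (1+3) = 1
minimum over rows = 1 → strictly diagonally dominant (convergence guaranteed)

1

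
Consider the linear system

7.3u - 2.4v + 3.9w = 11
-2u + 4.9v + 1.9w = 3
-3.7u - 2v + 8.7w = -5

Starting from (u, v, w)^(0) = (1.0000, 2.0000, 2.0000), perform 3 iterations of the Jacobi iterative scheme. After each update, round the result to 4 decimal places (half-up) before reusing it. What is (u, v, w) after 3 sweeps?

Iteration 1:
  u = (11 - (-2.4)·2.0000 - (3.9)·2.0000) / (7.3) = 1.0959
  v = (3 - (-2)·1.0000 - (1.9)·2.0000) / (4.9) = 0.2449
  w = (-5 - (-3.7)·1.0000 - (-2)·2.0000) / (8.7) = 0.3103
Iteration 2:
  u = (11 - (-2.4)·0.2449 - (3.9)·0.3103) / (7.3) = 1.4216
  v = (3 - (-2)·1.0959 - (1.9)·0.3103) / (4.9) = 0.9392
  w = (-5 - (-3.7)·1.0959 - (-2)·0.2449) / (8.7) = -0.0523
Iteration 3:
  u = (11 - (-2.4)·0.9392 - (3.9)·-0.0523) / (7.3) = 1.8436
  v = (3 - (-2)·1.4216 - (1.9)·-0.0523) / (4.9) = 1.2128
  w = (-5 - (-3.7)·1.4216 - (-2)·0.9392) / (8.7) = 0.2458

(1.8436, 1.2128, 0.2458)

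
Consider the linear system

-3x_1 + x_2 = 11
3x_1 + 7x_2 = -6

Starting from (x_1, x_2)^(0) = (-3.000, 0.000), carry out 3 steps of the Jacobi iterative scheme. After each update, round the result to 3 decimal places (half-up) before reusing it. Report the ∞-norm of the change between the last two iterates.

0.095

Iteration 1:
  x_1 = (11 - (1)·0.000) / (-3) = -3.667
  x_2 = (-6 - (3)·-3.000) / (7) = 0.429
Iteration 2:
  x_1 = (11 - (1)·0.429) / (-3) = -3.524
  x_2 = (-6 - (3)·-3.667) / (7) = 0.714
Iteration 3:
  x_1 = (11 - (1)·0.714) / (-3) = -3.429
  x_2 = (-6 - (3)·-3.524) / (7) = 0.653
Change: (0.095, -0.061) → max |·| = 0.095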